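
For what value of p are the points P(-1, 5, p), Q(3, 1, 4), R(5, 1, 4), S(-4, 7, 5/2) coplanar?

Coplanarity ⇔ det[PQ; PR; PS] = 0.
Expanding, this is linear in p: (-12)p + (36) = 0.
So p = 3.

3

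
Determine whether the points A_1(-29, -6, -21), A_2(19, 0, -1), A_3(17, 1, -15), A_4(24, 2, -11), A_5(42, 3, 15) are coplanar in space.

The plane through A_1, A_2, A_3 has normal n = A_1A_2 × A_1A_3 = (-104, 632, 60) and equation n·P = -2036.
Checking the remaining points: n·A_4 = -1892, n·A_5 = -1572.
Since n·A_4 = -1892 ≠ -2036, A_4 is off the plane and the points are not all coplanar.

No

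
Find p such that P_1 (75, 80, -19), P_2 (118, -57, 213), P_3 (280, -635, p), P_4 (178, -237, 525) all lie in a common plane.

1152

Normal to plane P_1P_2P_4: n = (-984, 504, 480); plane equation n·P = -42600.
Requiring n·P_3 = -42600: (480)p + (-595560) = -42600.
So p = 1152.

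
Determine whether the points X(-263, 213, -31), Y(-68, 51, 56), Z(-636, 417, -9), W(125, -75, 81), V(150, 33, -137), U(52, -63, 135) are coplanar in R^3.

The plane through X, Y, Z has normal n = XY × XZ = (-21312, -36741, -20646) and equation n·P = -1580751.
Checking the remaining points: n·W = -1580751, n·V = -1580751, n·U = -1580751.
All equal -1580751, so all 6 points lie in one plane.

Yes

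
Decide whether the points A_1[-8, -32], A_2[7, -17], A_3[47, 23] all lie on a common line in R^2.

Yes

A_1A_2 = (15, 15), A_1A_3 = (55, 55).
Checking proportionality: A_1A_3 = 11/3·A_1A_2, so the vectors are parallel and the points are collinear.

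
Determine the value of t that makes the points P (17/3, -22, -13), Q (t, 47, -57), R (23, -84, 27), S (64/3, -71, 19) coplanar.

-11

Normal to plane PRS: n = (-24, 72, 122); plane equation n·X = -3306.
Requiring n·Q = -3306: (-24)t + (-3570) = -3306.
So t = -11.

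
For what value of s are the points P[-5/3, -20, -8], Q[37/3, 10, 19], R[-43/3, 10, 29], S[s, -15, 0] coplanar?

Coplanarity ⇔ det[PQ; PR; PS] = 0.
Expanding, this is linear in s: (300)s + (2600) = 0.
So s = -26/3.

-26/3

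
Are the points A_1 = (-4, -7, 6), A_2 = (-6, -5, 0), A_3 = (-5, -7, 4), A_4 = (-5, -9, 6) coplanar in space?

The four points are coplanar iff the 3×3 determinant with rows A_1A_2, A_1A_3, A_1A_4 is zero.
Rows: (-2, 2, -6), (-1, 0, -2), (-1, -2, 0).
Expanding along the first row: (-2)(-4) − (2)(-2) + (-6)(2) = 0.
Zero determinant ⇒ coplanar.

Yes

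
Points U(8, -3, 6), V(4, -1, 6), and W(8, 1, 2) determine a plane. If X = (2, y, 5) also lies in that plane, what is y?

Coplanarity requires UV · (UW × UX) = 0.
UV = (-4, 2, 0), UW = (0, 4, -4); the triple product is linear in y with coefficient -16 and constant term 16.
Setting it to zero: y = 1.

1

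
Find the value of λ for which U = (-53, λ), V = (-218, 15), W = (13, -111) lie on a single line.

-75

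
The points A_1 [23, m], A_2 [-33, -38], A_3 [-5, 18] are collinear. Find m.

The three points are collinear iff det[A_1A_2; A_1A_3] = 0.
This determinant is linear in m: (28)m + (-2072) = 0, so m = 74.

74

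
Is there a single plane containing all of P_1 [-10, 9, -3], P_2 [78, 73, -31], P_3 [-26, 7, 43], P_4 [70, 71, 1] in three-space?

No

A normal to the plane through P_1, P_2, P_3 is n = P_1P_2 × P_1P_3 = (2888, -3600, 848).
The plane has equation n·P = -63824. For P_4: n·P_4 = -52592.
-52592 ≠ -63824, so P_4 is off the plane.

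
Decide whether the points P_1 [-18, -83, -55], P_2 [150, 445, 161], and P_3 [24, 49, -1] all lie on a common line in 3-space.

P_1P_2 = (168, 528, 216), P_1P_3 = (42, 132, 54).
P_1P_2 × P_1P_3 = (0, 0, 0).
The cross product vanishes, so the three points are collinear.

Yes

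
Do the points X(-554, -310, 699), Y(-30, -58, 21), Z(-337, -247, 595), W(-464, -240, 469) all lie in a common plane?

No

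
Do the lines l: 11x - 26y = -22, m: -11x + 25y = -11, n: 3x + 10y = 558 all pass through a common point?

Intersecting l and m: solving the 2×2 system gives (x, y) = (76, 33).
Substitute into n: (3)(76) + (10)(33) = 558.
This equals 558, so (76, 33) lies on all three lines and they are concurrent.

Yes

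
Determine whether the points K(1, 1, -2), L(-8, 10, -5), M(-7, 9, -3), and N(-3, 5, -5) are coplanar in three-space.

Yes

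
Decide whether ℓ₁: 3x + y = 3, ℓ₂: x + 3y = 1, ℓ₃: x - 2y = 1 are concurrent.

Yes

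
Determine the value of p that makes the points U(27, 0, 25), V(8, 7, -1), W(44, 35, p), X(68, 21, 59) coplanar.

23

Coplanarity ⇔ det[UV; UW; UX] = 0.
Expanding, this is linear in p: (686)p + (-15778) = 0.
So p = 23.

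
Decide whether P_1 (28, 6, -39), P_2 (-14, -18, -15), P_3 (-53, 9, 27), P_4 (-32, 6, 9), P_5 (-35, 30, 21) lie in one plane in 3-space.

The plane through P_1, P_2, P_3 has normal n = P_1P_2 × P_1P_3 = (-1656, 828, -2070) and equation n·P = 39330.
Checking the remaining points: n·P_4 = 39330, n·P_5 = 39330.
All equal 39330, so all 5 points lie in one plane.

Yes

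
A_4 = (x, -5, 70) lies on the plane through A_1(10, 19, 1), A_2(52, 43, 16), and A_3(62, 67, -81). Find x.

A normal to the plane is n = A_1A_2 × A_1A_3 = (-2688, 4224, 768).
A_4 lies in the plane iff n · A_1A_4 = 0.
This gives (-2688)x + (-21504) = 0, so x = -8.

-8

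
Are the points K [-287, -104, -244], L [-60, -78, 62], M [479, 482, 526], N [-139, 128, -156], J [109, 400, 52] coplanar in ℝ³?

No

The plane through K, L, M has normal n = KL × KM = (-159296, 59606, 113106) and equation n·P = 11921064.
Checking the remaining points: n·N = 12127176, n·J = 12360648.
Since n·N = 12127176 ≠ 11921064, N is off the plane and the points are not all coplanar.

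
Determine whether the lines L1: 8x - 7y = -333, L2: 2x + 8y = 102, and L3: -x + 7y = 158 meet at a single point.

The three lines meet at one point iff the augmented coefficient matrix [aᵢ bᵢ cᵢ] has rank < 3, i.e. its determinant vanishes.
Here the determinant is 0.
It vanishes, so the lines are concurrent at (-25, 19).

Yes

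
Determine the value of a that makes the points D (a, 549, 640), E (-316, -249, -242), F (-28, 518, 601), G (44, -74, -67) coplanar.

The points are coplanar iff DE · (DF × DG) = 0.
Expanding, this is linear in a: (13300)a + (1330000) = 0.
So a = -100.

-100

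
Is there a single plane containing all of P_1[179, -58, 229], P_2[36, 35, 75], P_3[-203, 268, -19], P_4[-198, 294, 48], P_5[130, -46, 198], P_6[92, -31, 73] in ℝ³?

No

The plane through P_1, P_2, P_3 has normal n = P_1P_2 × P_1P_3 = (27140, 23364, -11092) and equation n·P = 962880.
Checking the remaining points: n·P_4 = 962880, n·P_5 = 257240, n·P_6 = 962880.
Since n·P_5 = 257240 ≠ 962880, P_5 is off the plane and the points are not all coplanar.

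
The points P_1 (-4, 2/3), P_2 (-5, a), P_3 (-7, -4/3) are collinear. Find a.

0

Collinearity: (P_2 − P_1) must be parallel to (P_3 − P_1) = (-3, -2).
Cross-multiplying the components: (a − 2/3)·(-3) = (-1)·(-2).
Solving gives a = 0.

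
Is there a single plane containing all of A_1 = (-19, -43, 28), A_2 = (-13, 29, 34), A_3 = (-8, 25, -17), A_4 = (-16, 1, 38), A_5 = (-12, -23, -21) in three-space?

Yes

The plane through A_1, A_2, A_3 has normal n = A_1A_2 × A_1A_3 = (-3648, 336, -384) and equation n·P = 44112.
Checking the remaining points: n·A_4 = 44112, n·A_5 = 44112.
All equal 44112, so all 5 points lie in one plane.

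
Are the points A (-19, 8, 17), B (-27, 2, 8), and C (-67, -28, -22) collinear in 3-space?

No

AB = (-8, -6, -9), AC = (-48, -36, -39).
AB × AC = (-90, 120, 0).
The cross product is nonzero, so the points do not lie on one line.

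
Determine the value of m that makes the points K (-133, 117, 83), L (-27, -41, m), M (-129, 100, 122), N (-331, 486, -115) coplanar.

44

Normal to plane KMN: n = (-11025, -6930, -1890); plane equation n·P = 498645.
Requiring n·L = 498645: (-1890)m + (581805) = 498645.
So m = 44.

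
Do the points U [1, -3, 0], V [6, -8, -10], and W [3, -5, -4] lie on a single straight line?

Yes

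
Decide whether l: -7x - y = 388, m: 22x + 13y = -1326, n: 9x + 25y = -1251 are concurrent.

No

Lines aᵢx + bᵢy = cᵢ with pairwise distinct directions are concurrent exactly when det[aᵢ bᵢ cᵢ] = 0.
Here the determinant is 34207.
Nonzero, so no common point exists.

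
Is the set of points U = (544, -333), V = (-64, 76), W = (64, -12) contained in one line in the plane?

No

UV = (-608, 409), UW = (-480, 321).
If collinear, UW would be a scalar multiple of UV. But (-608)·(321) ≠ (409)·(-480) (difference 1152), so they are not parallel; the points are not collinear.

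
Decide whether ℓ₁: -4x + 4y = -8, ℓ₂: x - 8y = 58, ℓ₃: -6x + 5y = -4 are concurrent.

Yes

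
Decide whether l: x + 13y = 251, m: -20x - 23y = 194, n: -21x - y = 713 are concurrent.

Yes

Lines aᵢx + bᵢy = cᵢ with pairwise distinct directions are concurrent exactly when det[aᵢ bᵢ cᵢ] = 0.
Here the determinant is 0.
It vanishes, so the lines are concurrent at (-35, 22).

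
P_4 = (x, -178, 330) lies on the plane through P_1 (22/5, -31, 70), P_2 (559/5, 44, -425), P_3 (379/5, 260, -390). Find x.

The plane through P_1, P_2, P_3 has equation 109545x + 14061y + (129492/5)z = 1858995.
Substituting P_4: (109545)x + (6043614) = 1858995, so x = -191/5.

-191/5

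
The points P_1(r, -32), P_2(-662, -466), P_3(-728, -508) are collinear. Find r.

20

The three points are collinear iff det[P_1P_2; P_1P_3] = 0.
This determinant is linear in r: (42)r + (-840) = 0, so r = 20.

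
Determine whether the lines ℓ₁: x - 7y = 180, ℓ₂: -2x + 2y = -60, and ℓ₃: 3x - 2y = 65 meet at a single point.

The three lines meet at one point iff the augmented coefficient matrix [aᵢ bᵢ cᵢ] has rank < 3, i.e. its determinant vanishes.
Here the determinant is 0.
It vanishes, so the lines are concurrent at (5, -25).

Yes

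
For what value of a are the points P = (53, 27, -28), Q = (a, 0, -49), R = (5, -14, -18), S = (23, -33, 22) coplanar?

Normal to plane PRS: n = (-1450, 2100, 1650); plane equation n·X = -66350.
Requiring n·Q = -66350: (-1450)a + (-80850) = -66350.
So a = -10.

-10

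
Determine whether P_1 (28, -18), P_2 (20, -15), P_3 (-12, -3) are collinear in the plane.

P_1P_2 = (-8, 3), P_1P_3 = (-40, 15).
det[P_1P_2; P_1P_3] = (-8)(15) − (3)(-40) = 0.
The determinant is zero, so the points are collinear.

Yes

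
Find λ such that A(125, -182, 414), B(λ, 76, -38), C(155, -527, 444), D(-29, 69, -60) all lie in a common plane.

Normal to plane ACD: n = (156000, 9600, -45600); plane equation n·P = -1125600.
Requiring n·B = -1125600: (156000)λ + (2462400) = -1125600.
So λ = -23.

-23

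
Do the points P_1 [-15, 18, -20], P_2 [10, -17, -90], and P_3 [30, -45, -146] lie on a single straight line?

Yes

P_1P_2 = (25, -35, -70), P_1P_3 = (45, -63, -126).
Each component of P_1P_3 is 9/5 times the corresponding component of P_1P_2, so P_1P_3 = 9/5·P_1P_2 and the points are collinear.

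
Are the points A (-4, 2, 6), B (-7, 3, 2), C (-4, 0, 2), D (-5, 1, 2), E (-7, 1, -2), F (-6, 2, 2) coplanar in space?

Yes

The plane through A, B, C has normal n = AB × AC = (-12, -12, 6) and equation n·P = 60.
Checking the remaining points: n·D = 60, n·E = 60, n·F = 60.
All equal 60, so all 6 points lie in one plane.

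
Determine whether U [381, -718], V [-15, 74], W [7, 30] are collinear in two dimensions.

UV = (-396, 792), UW = (-374, 748).
det[UV; UW] = (-396)(748) − (792)(-374) = 0.
The determinant is zero, so the points are collinear.

Yes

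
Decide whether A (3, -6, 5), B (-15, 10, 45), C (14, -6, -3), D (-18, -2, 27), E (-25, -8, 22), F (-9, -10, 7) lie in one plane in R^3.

Yes

The plane through A, B, C has normal n = AB × AC = (-128, 296, -176) and equation n·P = -3040.
Checking the remaining points: n·D = -3040, n·E = -3040, n·F = -3040.
All equal -3040, so all 6 points lie in one plane.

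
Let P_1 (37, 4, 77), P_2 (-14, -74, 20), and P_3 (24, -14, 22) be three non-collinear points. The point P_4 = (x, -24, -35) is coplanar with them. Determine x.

The plane through P_1, P_2, P_3 has equation 3264x − 2064y − 96z = 105120.
Substituting P_4: (3264)x + (52896) = 105120, so x = 16.

16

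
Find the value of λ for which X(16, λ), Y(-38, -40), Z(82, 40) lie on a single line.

-4

Collinearity: (X − Y) must be parallel to (Z − Y) = (120, 80).
Cross-multiplying the components: (λ − (-40))·(120) = (54)·(80).
Solving gives λ = -4.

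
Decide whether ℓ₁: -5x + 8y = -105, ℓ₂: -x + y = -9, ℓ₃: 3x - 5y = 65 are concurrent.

No

The three lines meet at one point iff the augmented coefficient matrix [aᵢ bᵢ cᵢ] has rank < 3, i.e. its determinant vanishes.
Here the determinant is -6.
Nonzero, so no common point exists.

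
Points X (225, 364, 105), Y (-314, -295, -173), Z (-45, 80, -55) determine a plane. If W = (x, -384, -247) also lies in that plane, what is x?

-421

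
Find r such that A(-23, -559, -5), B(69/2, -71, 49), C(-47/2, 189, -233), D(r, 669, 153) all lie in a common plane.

Coplanarity ⇔ det[AB; AC; AD] = 0.
Expanding, this is linear in r: (-151656)r + (19411968) = 0.
So r = 128.

128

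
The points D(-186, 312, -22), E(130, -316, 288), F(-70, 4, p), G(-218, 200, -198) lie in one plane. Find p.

Coplanarity ⇔ det[DE; DF; DG] = 0.
Expanding, this is linear in p: (55488)p + (-1553664) = 0.
So p = 28.

28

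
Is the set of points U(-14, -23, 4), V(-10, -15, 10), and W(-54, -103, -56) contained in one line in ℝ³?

Yes

UV = (4, 8, 6), UW = (-40, -80, -60).
UV × UW = (0, 0, 0).
The cross product vanishes, so the three points are collinear.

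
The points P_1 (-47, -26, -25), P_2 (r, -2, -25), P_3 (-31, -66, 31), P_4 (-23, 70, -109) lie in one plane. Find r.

-15

Normal to plane P_1P_3P_4: n = (-2016, 2688, 2496); plane equation n·P = -37536.
Requiring n·P_2 = -37536: (-2016)r + (-67776) = -37536.
So r = -15.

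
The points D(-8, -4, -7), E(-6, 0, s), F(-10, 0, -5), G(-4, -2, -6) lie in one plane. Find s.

-5

Coplanarity ⇔ det[DE; DF; DG] = 0.
Expanding, this is linear in s: (-20)s + (-100) = 0.
So s = -5.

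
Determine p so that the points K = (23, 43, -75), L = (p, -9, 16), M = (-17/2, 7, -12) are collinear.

Direction KM = (-63/2, -36, 63). From the y-coordinate of L, the parameter along the line is τ = (-9 − 43)/(-36) = 13/9.
Then p = 23 + 13/9·(-63/2) = -45/2.

-45/2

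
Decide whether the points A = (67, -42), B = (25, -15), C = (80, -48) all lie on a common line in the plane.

AB = (-42, 27), AC = (13, -6).
If collinear, AC would be a scalar multiple of AB. But (-42)·(-6) ≠ (27)·(13) (difference -99), so they are not parallel; the points are not collinear.

No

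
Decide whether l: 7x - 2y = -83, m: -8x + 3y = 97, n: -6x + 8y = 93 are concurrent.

No

Lines aᵢx + bᵢy = cᵢ with pairwise distinct directions are concurrent exactly when det[aᵢ bᵢ cᵢ] = 0.
Here the determinant is 15.
Nonzero, so no common point exists.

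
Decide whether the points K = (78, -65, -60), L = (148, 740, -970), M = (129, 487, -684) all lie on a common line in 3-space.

No

KL = (70, 805, -910), KM = (51, 552, -624).
KL × KM = (0, -2730, -2415).
The cross product is nonzero, so the points do not lie on one line.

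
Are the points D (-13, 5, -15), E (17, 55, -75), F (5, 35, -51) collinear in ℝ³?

DE = (30, 50, -60), DF = (18, 30, -36).
Each component of DF is 3/5 times the corresponding component of DE, so DF = 3/5·DE and the points are collinear.

Yes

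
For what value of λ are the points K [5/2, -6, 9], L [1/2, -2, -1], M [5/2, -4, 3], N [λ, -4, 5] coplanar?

1/2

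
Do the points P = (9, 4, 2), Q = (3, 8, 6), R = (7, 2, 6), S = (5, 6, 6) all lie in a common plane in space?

No

A normal to the plane through P, Q, R is n = PQ × PR = (24, 16, 20).
The plane has equation n·X = 320. For S: n·S = 336.
336 ≠ 320, so S is off the plane.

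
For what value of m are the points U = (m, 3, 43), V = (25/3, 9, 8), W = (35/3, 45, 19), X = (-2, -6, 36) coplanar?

The points are coplanar iff UV · (UW × UX) = 0.
Expanding, this is linear in m: (-1173)m + (-2737) = 0.
So m = -7/3.

-7/3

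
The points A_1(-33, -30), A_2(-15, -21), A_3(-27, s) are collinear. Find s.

-27

Collinearity: (A_3 − A_1) must be parallel to (A_2 − A_1) = (18, 9).
Cross-multiplying the components: (s − (-30))·(18) = (6)·(9).
Solving gives s = -27.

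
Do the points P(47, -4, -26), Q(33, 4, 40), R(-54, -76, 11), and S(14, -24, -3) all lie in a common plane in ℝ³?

No

A normal to the plane through P, Q, R is n = PQ × PR = (5048, -6148, 1816).
The plane has equation n·X = 214632. For S: n·S = 212776.
212776 ≠ 214632, so S is off the plane.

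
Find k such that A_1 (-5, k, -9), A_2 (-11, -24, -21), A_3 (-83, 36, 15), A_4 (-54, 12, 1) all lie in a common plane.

-24

Coplanarity ⇔ det[A_1A_2; A_1A_3; A_1A_4] = 0.
Expanding, this is linear in k: (-36)k + (-864) = 0.
So k = -24.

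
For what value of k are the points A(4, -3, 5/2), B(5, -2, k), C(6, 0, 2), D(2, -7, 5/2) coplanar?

2

Normal to plane ACD: n = (-2, 1, -2); plane equation n·P = -16.
Requiring n·B = -16: (-2)k + (-12) = -16.
So k = 2.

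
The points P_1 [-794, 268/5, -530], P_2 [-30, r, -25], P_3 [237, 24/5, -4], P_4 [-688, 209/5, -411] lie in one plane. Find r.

27/5

Normal to plane P_1P_3P_4: n = (1998/5, -66933, -6993); plane equation n·P = -993006/5.
Requiring n·P_2 = -993006/5: (-66933)r + (162837) = -993006/5.
So r = 27/5.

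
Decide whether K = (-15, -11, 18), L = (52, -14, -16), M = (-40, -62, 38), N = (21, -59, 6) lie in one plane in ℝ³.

No

The four points are coplanar iff the 3×3 determinant with rows KL, KM, KN is zero.
Rows: (67, -3, -34), (-25, -51, 20), (36, -48, -12).
Expanding along the first row: (67)(1572) − (-3)(-420) + (-34)(3036) = 840.
Nonzero ⇒ not coplanar.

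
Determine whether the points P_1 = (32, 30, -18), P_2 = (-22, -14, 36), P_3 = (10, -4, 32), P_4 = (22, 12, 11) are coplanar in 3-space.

A normal to the plane through P_1, P_2, P_3 is n = P_1P_2 × P_1P_3 = (-364, 1512, 868).
The plane has equation n·P = 18088. For P_4: n·P_4 = 19684.
19684 ≠ 18088, so P_4 is off the plane.

No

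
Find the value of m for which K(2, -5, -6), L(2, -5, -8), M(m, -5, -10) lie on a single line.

Collinearity requires KL × KM = 0; each component is linear in m.
The y-component gives (-2)m + (4) = 0, so m = 2.
The remaining components then also vanish.

2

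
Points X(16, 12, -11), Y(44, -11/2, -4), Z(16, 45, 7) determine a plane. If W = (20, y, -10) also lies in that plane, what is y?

19/2

A normal to the plane is n = XY × XZ = (-546, -504, 924).
W lies in the plane iff n · XW = 0.
This gives (-504)y + (4788) = 0, so y = 19/2.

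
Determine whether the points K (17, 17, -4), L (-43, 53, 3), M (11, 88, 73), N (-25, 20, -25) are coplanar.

With K as base: KL = (-60, 36, 7), KM = (-6, 71, 77), KN = (-42, 3, -21).
KM × KN = (-1722, -3360, 2964).
KL · (KM × KN) = 3108.
Since 3108 ≠ 0, the four points are not coplanar.

No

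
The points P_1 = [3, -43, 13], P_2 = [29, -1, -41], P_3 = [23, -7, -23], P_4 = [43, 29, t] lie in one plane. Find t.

-59

The points are coplanar iff P_1P_2 · (P_1P_3 × P_1P_4) = 0.
Expanding, this is linear in t: (96)t + (5664) = 0.
So t = -59.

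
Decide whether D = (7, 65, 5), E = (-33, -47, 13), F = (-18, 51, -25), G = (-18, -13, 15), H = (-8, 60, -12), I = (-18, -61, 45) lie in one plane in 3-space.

No

The plane through D, E, F has normal n = DE × DF = (3472, -1400, -2240) and equation n·P = -77896.
Checking the remaining points: n·G = -77896, n·H = -84896, n·I = -77896.
Since n·H = -84896 ≠ -77896, H is off the plane and the points are not all coplanar.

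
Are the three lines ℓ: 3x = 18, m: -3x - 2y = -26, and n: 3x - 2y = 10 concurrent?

Yes

Lines aᵢx + bᵢy = cᵢ with pairwise distinct directions are concurrent exactly when det[aᵢ bᵢ cᵢ] = 0.
Here the determinant is 0.
It vanishes, so the lines are concurrent at (6, 4).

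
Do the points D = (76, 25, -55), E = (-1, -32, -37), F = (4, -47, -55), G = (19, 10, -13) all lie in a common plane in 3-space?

No

The four points are coplanar iff the 3×3 determinant with rows DE, DF, DG is zero.
Rows: (-77, -57, 18), (-72, -72, 0), (-57, -15, 42).
Expanding along the first row: (-77)(-3024) − (-57)(-3024) + (18)(-3024) = 6048.
Nonzero ⇒ not coplanar.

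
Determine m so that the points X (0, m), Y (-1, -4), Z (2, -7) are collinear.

Collinearity: (X − Y) must be parallel to (Z − Y) = (3, -3).
Cross-multiplying the components: (m − (-4))·(3) = (1)·(-3).
Solving gives m = -5.

-5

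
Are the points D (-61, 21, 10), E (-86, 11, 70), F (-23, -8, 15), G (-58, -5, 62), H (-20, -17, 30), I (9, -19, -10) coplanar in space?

The plane through D, E, F has normal n = DE × DF = (1690, 2405, 1105) and equation n·P = -41535.
Checking the remaining points: n·G = -41535, n·H = -41535, n·I = -41535.
All equal -41535, so all 6 points lie in one plane.

Yes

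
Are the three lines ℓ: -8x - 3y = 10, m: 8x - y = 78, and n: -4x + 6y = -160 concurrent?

Yes

Lines aᵢx + bᵢy = cᵢ with pairwise distinct directions are concurrent exactly when det[aᵢ bᵢ cᵢ] = 0.
Here the determinant is 0.
It vanishes, so the lines are concurrent at (7, -22).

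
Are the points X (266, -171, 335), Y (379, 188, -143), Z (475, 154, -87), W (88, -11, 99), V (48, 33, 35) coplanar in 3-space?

Yes

The plane through X, Y, Z has normal n = XY × XZ = (3852, -52216, -38306) and equation n·P = -2878942.
Checking the remaining points: n·W = -2878942, n·V = -2878942.
All equal -2878942, so all 5 points lie in one plane.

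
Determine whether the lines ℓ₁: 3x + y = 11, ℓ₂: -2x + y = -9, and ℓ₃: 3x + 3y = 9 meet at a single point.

Intersecting ℓ₁ and ℓ₂: solving the 2×2 system gives (x, y) = (4, -1).
Substitute into ℓ₃: (3)(4) + (3)(-1) = 9.
This equals 9, so (4, -1) lies on all three lines and they are concurrent.

Yes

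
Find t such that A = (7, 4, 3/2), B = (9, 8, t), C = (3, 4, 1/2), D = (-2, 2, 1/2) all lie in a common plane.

Coplanarity ⇔ det[AB; AC; AD] = 0.
Expanding, this is linear in t: (8)t + (4) = 0.
So t = -1/2.

-1/2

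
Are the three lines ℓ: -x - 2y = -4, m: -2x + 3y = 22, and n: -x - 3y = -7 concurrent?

No

Intersecting ℓ and m: solving the 2×2 system gives (x, y) = (-32/7, 30/7).
Substitute into n: (-1)(-32/7) + (-3)(30/7) = -58/7.
But n requires -7 ≠ -58/7, so the three lines have no common point.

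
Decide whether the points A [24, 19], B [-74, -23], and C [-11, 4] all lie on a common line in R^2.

AB = (-98, -42), AC = (-35, -15).
det[AB; AC] = (-98)(-15) − (-42)(-35) = 0.
The determinant is zero, so the points are collinear.

Yes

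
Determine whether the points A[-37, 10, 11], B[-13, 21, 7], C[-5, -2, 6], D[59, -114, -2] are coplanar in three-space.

With A as base: AB = (24, 11, -4), AC = (32, -12, -5), AD = (96, -124, -13).
AC × AD = (-464, -64, -2816).
AB · (AC × AD) = -576.
Since -576 ≠ 0, the four points are not coplanar.

No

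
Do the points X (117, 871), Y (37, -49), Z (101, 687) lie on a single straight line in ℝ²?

XY = (-80, -920), XZ = (-16, -184).
det[XY; XZ] = (-80)(-184) − (-920)(-16) = 0.
The determinant is zero, so the points are collinear.

Yes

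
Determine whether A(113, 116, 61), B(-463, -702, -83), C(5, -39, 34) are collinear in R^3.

AB = (-576, -818, -144), AC = (-108, -155, -27).
AB × AC = (-234, 0, 936).
The cross product is nonzero, so the points do not lie on one line.

No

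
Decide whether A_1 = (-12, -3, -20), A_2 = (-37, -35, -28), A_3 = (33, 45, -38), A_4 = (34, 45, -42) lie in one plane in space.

Yes

With A_1 as base: A_1A_2 = (-25, -32, -8), A_1A_3 = (45, 48, -18), A_1A_4 = (46, 48, -22).
A_1A_3 × A_1A_4 = (-192, 162, -48).
A_1A_2 · (A_1A_3 × A_1A_4) = 0.
The scalar triple product vanishes, so the four points are coplanar.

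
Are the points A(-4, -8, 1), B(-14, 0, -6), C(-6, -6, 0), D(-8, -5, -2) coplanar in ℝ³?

A normal to the plane through A, B, C is n = AB × AC = (6, 4, -4).
The plane has equation n·P = -60. For D: n·D = -60.
Equal, so D lies in the plane and all four are coplanar.

Yes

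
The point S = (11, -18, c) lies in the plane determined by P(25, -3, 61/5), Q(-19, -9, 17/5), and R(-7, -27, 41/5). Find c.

11

A normal to the plane is n = PQ × PR = (-936/5, 528/5, 864).
S lies in the plane iff n · PS = 0.
This gives (864)c + (-9504) = 0, so c = 11.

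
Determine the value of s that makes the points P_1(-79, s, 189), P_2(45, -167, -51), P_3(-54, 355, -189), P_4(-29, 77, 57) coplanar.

201

The points are coplanar iff P_1P_2 · (P_1P_3 × P_1P_4) = 0.
Expanding, this is linear in s: (-20904)s + (4201704) = 0.
So s = 201.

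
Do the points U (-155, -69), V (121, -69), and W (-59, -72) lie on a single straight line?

No

UV = (276, 0), UW = (96, -3).
det[UV; UW] = (276)(-3) − (0)(96) = -828.
The determinant is nonzero, so they are not collinear.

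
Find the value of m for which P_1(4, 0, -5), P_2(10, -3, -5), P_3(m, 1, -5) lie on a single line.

2

Direction P_1P_2 = (6, -3, 0). From the y-coordinate of P_3, the parameter along the line is τ = (1 − 0)/(-3) = -1/3.
Then m = 4 + (-1/3)·(6) = 2.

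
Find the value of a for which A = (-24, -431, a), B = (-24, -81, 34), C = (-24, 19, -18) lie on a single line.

Direction BC = (0, 100, -52). From the y-coordinate of A, the parameter along the line is τ = (-431 − (-81))/100 = -7/2.
Then a = 34 + (-7/2)·(-52) = 216.

216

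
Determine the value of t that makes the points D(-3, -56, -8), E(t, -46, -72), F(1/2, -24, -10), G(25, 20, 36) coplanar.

Normal to plane DFG: n = (1560, -210, -630); plane equation n·P = 12120.
Requiring n·E = 12120: (1560)t + (55020) = 12120.
So t = -55/2.

-55/2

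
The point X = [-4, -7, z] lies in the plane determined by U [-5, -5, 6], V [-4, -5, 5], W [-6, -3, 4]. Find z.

8

A normal to the plane is n = UV × UW = (2, 3, 2).
X lies in the plane iff n · UX = 0.
This gives (2)z + (-16) = 0, so z = 8.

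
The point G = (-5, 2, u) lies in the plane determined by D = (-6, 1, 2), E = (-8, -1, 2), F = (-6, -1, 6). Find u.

2

The plane through D, E, F has equation −8x + 8y + 4z = 64.
Substituting G: (4)u + (56) = 64, so u = 2.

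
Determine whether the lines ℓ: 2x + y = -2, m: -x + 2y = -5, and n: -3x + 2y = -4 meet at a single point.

No

The three lines meet at one point iff the augmented coefficient matrix [aᵢ bᵢ cᵢ] has rank < 3, i.e. its determinant vanishes.
Here the determinant is 7.
Nonzero, so no common point exists.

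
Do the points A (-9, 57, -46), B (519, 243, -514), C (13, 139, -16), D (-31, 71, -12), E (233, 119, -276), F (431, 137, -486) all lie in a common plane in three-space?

Yes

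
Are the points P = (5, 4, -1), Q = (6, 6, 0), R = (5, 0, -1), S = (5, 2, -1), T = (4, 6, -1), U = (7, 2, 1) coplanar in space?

No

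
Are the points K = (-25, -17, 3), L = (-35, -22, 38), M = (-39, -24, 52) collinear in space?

KL = (-10, -5, 35), KM = (-14, -7, 49).
Each component of KM is 7/5 times the corresponding component of KL, so KM = 7/5·KL and the points are collinear.

Yes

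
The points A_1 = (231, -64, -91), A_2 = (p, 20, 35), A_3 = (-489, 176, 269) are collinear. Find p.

-21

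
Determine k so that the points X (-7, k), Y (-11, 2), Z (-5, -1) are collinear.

Collinearity: (X − Y) must be parallel to (Z − Y) = (6, -3).
Cross-multiplying the components: (k − 2)·(6) = (4)·(-3).
Solving gives k = 0.

0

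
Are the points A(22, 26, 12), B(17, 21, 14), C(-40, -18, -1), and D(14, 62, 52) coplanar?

No

The four points are coplanar iff the 3×3 determinant with rows AB, AC, AD is zero.
Rows: (-5, -5, 2), (-62, -44, -13), (-8, 36, 40).
Expanding along the first row: (-5)(-1292) − (-5)(-2584) + (2)(-2584) = -11628.
Nonzero ⇒ not coplanar.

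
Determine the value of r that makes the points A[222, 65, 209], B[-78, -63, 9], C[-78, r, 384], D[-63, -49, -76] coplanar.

Normal to plane ABD: n = (13680, -28500, -2280); plane equation n·P = 707940.
Requiring n·C = 707940: (-28500)r + (-1942560) = 707940.
So r = -93.

-93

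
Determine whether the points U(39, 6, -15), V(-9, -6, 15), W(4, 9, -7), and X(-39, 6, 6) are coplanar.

No

A normal to the plane through U, V, W is n = UV × UW = (-186, -666, -564).
The plane has equation n·P = -2790. For X: n·X = -126.
-126 ≠ -2790, so X is off the plane.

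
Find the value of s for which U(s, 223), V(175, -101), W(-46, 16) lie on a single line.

The three points are collinear iff det[UV; UW] = 0.
This determinant is linear in s: (-117)s + (-51129) = 0, so s = -437.

-437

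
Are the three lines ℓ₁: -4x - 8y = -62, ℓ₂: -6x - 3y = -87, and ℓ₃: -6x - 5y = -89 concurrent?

No

Lines aᵢx + bᵢy = cᵢ with pairwise distinct directions are concurrent exactly when det[aᵢ bᵢ cᵢ] = 0.
Here the determinant is 24.
Nonzero, so no common point exists.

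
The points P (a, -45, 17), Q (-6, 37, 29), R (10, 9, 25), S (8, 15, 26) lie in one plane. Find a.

The points are coplanar iff PQ · (PR × PS) = 0.
Expanding, this is linear in a: (4)a + (-152) = 0.
So a = 38.

38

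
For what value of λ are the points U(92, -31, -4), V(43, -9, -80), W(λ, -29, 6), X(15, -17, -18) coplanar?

65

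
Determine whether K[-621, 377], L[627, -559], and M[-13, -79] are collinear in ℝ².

Yes

KL = (1248, -936), KM = (608, -456).
det[KL; KM] = (1248)(-456) − (-936)(608) = 0.
The determinant is zero, so the points are collinear.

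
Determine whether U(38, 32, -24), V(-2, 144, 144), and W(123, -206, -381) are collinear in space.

UV = (-40, 112, 168), UW = (85, -238, -357).
Each component of UW is -17/8 times the corresponding component of UV, so UW = -17/8·UV and the points are collinear.

Yes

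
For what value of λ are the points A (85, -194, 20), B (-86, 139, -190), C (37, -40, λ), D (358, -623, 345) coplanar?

-45

Normal to plane ABD: n = (18135, -1755, -17550); plane equation n·P = 1530945.
Requiring n·C = 1530945: (-17550)λ + (741195) = 1530945.
So λ = -45.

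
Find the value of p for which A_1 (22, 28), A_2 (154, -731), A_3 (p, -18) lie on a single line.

30

The three points are collinear iff det[A_1A_2; A_1A_3] = 0.
This determinant is linear in p: (759)p + (-22770) = 0, so p = 30.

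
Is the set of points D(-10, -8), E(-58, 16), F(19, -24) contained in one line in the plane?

No

DE = (-48, 24), DF = (29, -16).
det[DE; DF] = (-48)(-16) − (24)(29) = 72.
The determinant is nonzero, so they are not collinear.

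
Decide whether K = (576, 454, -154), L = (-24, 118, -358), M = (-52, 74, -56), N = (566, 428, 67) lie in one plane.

Yes

With K as base: KL = (-600, -336, -204), KM = (-628, -380, 98), KN = (-10, -26, 221).
KM × KN = (-81432, 137808, 12528).
KL · (KM × KN) = 0.
The scalar triple product vanishes, so the four points are coplanar.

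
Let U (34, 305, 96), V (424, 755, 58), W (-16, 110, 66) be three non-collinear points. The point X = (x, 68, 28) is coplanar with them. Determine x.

54

Coplanarity requires UV · (UW × UX) = 0.
UV = (390, 450, -38), UW = (-50, -195, -30); the triple product is linear in x with coefficient -20910 and constant term 1129140.
Setting it to zero: x = 54.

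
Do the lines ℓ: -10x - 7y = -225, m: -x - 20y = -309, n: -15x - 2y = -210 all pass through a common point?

No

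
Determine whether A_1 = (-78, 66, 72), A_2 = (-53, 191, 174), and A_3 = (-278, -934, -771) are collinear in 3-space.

No

A_1A_2 = (25, 125, 102), A_1A_3 = (-200, -1000, -843).
Comparing components 2 and 3: (125)(-843) − (102)(-1000) = -3375 ≠ 0, so A_1A_2 and A_1A_3 are not parallel and the points are not collinear.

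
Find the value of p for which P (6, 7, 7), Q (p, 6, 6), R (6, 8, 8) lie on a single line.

Direction PR = (0, 1, 1). From the y-coordinate of Q, the parameter along the line is τ = (6 − 7)/1 = -1.
Then p = 6 + (-1)·(0) = 6.

6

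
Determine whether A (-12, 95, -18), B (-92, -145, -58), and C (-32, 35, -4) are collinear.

No

AB = (-80, -240, -40), AC = (-20, -60, 14).
AB × AC = (-5760, 1920, 0).
The cross product is nonzero, so the points do not lie on one line.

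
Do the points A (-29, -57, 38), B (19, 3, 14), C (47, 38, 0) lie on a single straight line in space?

AB = (48, 60, -24), AC = (76, 95, -38).
Each component of AC is 19/12 times the corresponding component of AB, so AC = 19/12·AB and the points are collinear.

Yes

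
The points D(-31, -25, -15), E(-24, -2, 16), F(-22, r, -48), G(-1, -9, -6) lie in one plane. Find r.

Coplanarity ⇔ det[DE; DF; DG] = 0.
Expanding, this is linear in r: (-867)r + (-38148) = 0.
So r = -44.

-44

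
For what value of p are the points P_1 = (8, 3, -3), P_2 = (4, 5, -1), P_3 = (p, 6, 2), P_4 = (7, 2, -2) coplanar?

Coplanarity ⇔ det[P_1P_2; P_1P_3; P_1P_4] = 0.
Expanding, this is linear in p: (-4)p + (-4) = 0.
So p = -1.

-1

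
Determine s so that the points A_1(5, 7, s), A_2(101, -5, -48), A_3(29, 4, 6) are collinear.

Collinearity requires A_1A_2 × A_1A_3 = 0; each component is linear in s.
The x-component gives (9)s + (-216) = 0, so s = 24.
The remaining components then also vanish.

24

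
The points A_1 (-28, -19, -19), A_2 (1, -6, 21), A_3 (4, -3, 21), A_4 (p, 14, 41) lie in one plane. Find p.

29

The points are coplanar iff A_1A_2 · (A_1A_3 × A_1A_4) = 0.
Expanding, this is linear in p: (-120)p + (3480) = 0.
So p = 29.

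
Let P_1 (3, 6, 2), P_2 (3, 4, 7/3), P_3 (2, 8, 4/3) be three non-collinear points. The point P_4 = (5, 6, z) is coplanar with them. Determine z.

Coplanarity requires P_1P_2 · (P_1P_3 × P_1P_4) = 0.
P_1P_2 = (0, -2, 1/3), P_1P_3 = (-1, 2, -2/3); the triple product is linear in z with coefficient -2 and constant term 16/3.
Setting it to zero: z = 8/3.

8/3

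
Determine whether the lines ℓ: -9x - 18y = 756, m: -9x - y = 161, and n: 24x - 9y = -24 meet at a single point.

Lines aᵢx + bᵢy = cᵢ with pairwise distinct directions are concurrent exactly when det[aᵢ bᵢ cᵢ] = 0.
Here the determinant is 459.
Nonzero, so no common point exists.

No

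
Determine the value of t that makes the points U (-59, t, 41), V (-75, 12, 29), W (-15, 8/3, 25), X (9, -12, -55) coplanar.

34/3

Coplanarity ⇔ det[UV; UW; UX] = 0.
Expanding, this is linear in t: (-4704)t + (53312) = 0.
So t = 34/3.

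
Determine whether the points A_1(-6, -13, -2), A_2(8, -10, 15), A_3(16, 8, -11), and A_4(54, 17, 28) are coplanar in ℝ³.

No

A normal to the plane through A_1, A_2, A_3 is n = A_1A_2 × A_1A_3 = (-384, 500, 228).
The plane has equation n·P = -4652. For A_4: n·A_4 = -5852.
-5852 ≠ -4652, so A_4 is off the plane.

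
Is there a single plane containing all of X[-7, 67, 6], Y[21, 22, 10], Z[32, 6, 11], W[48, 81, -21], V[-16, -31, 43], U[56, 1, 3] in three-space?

The plane through X, Y, Z has normal n = XY × XZ = (19, 16, 47) and equation n·P = 1221.
Checking the remaining points: n·W = 1221, n·V = 1221, n·U = 1221.
All equal 1221, so all 6 points lie in one plane.

Yes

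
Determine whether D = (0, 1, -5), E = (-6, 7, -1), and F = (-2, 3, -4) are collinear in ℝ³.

DE = (-6, 6, 4), DF = (-2, 2, 1).
Comparing components 2 and 3: (6)(1) − (4)(2) = -2 ≠ 0, so DE and DF are not parallel and the points are not collinear.

No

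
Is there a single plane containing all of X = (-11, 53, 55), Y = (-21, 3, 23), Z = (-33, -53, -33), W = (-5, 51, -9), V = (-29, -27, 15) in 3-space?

The plane through X, Y, Z has normal n = XY × XZ = (1008, -176, -40) and equation n·P = -22616.
Checking the remaining points: n·W = -13656, n·V = -25080.
Since n·W = -13656 ≠ -22616, W is off the plane and the points are not all coplanar.

No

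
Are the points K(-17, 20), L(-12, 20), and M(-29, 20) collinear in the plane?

Yes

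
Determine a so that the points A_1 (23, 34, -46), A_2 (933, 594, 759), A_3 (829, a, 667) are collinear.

530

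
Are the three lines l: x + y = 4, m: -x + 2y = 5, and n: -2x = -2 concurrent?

Yes

The three lines meet at one point iff the augmented coefficient matrix [aᵢ bᵢ cᵢ] has rank < 3, i.e. its determinant vanishes.
Here the determinant is 0.
It vanishes, so the lines are concurrent at (1, 3).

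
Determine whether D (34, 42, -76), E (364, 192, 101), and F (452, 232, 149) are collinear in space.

No

DE = (330, 150, 177), DF = (418, 190, 225).
Comparing components 2 and 3: (150)(225) − (177)(190) = 120 ≠ 0, so DE and DF are not parallel and the points are not collinear.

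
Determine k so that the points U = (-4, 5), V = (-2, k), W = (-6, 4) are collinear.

The three points are collinear iff det[UV; UW] = 0.
This determinant is linear in k: (2)k + (-12) = 0, so k = 6.

6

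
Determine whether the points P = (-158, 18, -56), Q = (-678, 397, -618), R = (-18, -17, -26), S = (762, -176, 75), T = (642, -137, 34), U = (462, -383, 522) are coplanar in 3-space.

No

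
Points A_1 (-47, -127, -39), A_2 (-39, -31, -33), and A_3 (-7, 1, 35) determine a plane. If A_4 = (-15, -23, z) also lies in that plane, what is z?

Coplanarity requires A_1A_2 · (A_1A_3 × A_1A_4) = 0.
A_1A_2 = (8, 96, 6), A_1A_3 = (40, 128, 74); the triple product is linear in z with coefficient -2816 and constant term 56320.
Setting it to zero: z = 20.

20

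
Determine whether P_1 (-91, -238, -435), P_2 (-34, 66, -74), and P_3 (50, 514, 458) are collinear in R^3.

P_1P_2 = (57, 304, 361), P_1P_3 = (141, 752, 893).
P_1P_2 × P_1P_3 = (0, 0, 0).
The cross product vanishes, so the three points are collinear.

Yes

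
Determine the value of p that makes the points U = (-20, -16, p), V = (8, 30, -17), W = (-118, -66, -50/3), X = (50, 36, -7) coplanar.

Coplanarity ⇔ det[UV; UW; UX] = 0.
Expanding, this is linear in p: (-3276)p + (-24024) = 0.
So p = -22/3.

-22/3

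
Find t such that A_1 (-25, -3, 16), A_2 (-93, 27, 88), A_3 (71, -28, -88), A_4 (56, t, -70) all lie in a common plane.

-37

The points are coplanar iff A_1A_2 · (A_1A_3 × A_1A_4) = 0.
Expanding, this is linear in t: (-160)t + (-5920) = 0.
So t = -37.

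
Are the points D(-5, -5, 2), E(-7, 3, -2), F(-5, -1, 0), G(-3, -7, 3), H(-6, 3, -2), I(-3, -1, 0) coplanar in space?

The plane through D, E, F has normal n = DE × DF = (0, -4, -8) and equation n·P = 4.
Checking the remaining points: n·G = 4, n·H = 4, n·I = 4.
All equal 4, so all 6 points lie in one plane.

Yes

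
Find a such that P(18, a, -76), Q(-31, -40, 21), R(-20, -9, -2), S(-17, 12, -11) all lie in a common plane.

73

The points are coplanar iff PQ · (PR × PS) = 0.
Expanding, this is linear in a: (-30)a + (2190) = 0.
So a = 73.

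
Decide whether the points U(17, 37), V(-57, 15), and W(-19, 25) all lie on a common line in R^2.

UV = (-74, -22), UW = (-36, -12).
det[UV; UW] = (-74)(-12) − (-22)(-36) = 96.
The determinant is nonzero, so they are not collinear.

No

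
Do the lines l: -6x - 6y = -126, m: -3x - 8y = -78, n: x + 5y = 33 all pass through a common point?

Yes

Intersecting l and m: solving the 2×2 system gives (x, y) = (18, 3).
Substitute into n: (1)(18) + (5)(3) = 33.
This equals 33, so (18, 3) lies on all three lines and they are concurrent.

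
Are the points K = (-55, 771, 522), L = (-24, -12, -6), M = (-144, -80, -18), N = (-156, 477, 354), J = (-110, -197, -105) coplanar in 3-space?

The plane through K, L, M has normal n = KL × KM = (-26508, 63732, -96068) and equation n·P = 447816.
Checking the remaining points: n·N = 527340, n·J = 447816.
Since n·N = 527340 ≠ 447816, N is off the plane and the points are not all coplanar.

No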